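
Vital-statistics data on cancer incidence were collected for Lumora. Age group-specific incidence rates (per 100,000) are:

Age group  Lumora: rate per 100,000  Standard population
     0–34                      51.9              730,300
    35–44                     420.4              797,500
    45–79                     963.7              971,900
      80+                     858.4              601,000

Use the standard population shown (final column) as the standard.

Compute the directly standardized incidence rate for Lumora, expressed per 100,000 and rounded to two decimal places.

Standard total = 3,100,700; weights = 0.2355, 0.2572, 0.3134, 0.1938.
Standardized rate: 0.2355×51.9 + 0.2572×420.4 + 0.3134×963.7 + 0.1938×858.4 = 588.7993 per 100,000.

588.80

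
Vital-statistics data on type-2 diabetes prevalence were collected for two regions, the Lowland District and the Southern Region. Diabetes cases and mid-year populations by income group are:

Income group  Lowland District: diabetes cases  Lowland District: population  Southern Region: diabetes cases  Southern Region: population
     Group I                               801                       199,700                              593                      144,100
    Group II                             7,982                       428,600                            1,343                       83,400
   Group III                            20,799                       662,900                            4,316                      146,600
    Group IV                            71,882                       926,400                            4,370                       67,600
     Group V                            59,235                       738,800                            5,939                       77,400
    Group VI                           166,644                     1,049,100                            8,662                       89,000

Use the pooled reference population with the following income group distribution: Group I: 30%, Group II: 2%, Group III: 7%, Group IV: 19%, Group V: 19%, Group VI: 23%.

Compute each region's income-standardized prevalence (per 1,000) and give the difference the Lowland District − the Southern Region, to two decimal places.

Income-specific rates per 1,000 for the Lowland District: 4.011, 18.623, 31.376, 77.593, 80.177, 158.845.
For the Southern Region: 4.115, 16.103, 29.441, 64.645, 76.731, 97.326.
Standard weights: 0.30, 0.02, 0.07, 0.19, 0.19, 0.23.
The Lowland District: 0.3000×4.011 + 0.0200×18.623 + 0.0700×31.376 + 0.1900×77.593 + 0.1900×80.177 + 0.2300×158.845 = 70.2827 per 1,000.
The Southern Region: 0.3000×4.115 + 0.0200×16.103 + 0.0700×29.441 + 0.1900×64.645 + 0.1900×76.731 + 0.2300×97.326 = 52.8639 per 1,000.
Difference = 70.2827 − 52.8639 = 17.4188.

17.42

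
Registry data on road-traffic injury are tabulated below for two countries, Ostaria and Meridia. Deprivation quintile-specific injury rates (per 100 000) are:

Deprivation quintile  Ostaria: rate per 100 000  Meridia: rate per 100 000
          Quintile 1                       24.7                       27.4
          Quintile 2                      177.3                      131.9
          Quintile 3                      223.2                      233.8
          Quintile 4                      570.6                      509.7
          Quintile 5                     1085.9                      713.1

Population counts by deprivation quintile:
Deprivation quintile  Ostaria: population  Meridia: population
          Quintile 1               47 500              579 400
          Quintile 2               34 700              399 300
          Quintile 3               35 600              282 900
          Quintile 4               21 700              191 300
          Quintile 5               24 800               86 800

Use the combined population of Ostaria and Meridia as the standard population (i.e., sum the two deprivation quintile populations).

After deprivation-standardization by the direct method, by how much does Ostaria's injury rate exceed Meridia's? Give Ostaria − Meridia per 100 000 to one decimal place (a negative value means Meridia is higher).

Combined standard total = 1 704 000; weights = 0.3679, 0.2547, 0.1869, 0.1250, 0.0655.
Ostaria: 0.3679×24.7 + 0.2547×177.3 + 0.1869×223.2 + 0.1250×570.6 + 0.0655×1085.9 = 238.4073 per 100 000.
Meridia: 0.3679×27.4 + 0.2547×131.9 + 0.1869×233.8 + 0.1250×509.7 + 0.0655×713.1 = 197.7905 per 100 000.
Difference = 238.4073 − 197.7905 = 40.6168.

40.6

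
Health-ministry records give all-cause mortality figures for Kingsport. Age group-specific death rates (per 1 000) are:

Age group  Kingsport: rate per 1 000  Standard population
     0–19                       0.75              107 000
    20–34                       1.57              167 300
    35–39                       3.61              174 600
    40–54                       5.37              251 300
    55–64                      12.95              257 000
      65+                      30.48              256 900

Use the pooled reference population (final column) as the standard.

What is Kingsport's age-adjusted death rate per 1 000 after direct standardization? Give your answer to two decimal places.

Standard total = 1 214 100; weights = 0.0881, 0.1378, 0.1438, 0.2070, 0.2117, 0.2116.
Standardized rate: 0.0881×0.75 + 0.1378×1.57 + 0.1438×3.61 + 0.2070×5.37 + 0.2117×12.95 + 0.2116×30.48 = 11.1038 per 1 000.

11.10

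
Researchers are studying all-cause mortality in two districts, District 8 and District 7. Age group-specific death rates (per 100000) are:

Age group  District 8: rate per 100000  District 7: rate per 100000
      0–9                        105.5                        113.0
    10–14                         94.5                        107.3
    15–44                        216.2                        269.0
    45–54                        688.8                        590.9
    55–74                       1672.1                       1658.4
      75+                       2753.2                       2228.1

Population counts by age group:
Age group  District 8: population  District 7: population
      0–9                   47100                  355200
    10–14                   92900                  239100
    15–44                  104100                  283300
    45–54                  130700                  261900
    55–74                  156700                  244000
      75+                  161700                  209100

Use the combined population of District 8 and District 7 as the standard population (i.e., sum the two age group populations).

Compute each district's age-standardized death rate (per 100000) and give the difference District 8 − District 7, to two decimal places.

Combined standard total = 2285800; weights = 0.1760, 0.1452, 0.1695, 0.1718, 0.1753, 0.1622.
District 8: 0.1760×105.5 + 0.1452×94.5 + 0.1695×216.2 + 0.1718×688.8 + 0.1753×1672.1 + 0.1622×2753.2 = 926.9807 per 100000.
District 7: 0.1760×113.0 + 0.1452×107.3 + 0.1695×269.0 + 0.1718×590.9 + 0.1753×1658.4 + 0.1622×2228.1 = 834.7107 per 100000.
Difference = 926.9807 − 834.7107 = 92.2699.

92.27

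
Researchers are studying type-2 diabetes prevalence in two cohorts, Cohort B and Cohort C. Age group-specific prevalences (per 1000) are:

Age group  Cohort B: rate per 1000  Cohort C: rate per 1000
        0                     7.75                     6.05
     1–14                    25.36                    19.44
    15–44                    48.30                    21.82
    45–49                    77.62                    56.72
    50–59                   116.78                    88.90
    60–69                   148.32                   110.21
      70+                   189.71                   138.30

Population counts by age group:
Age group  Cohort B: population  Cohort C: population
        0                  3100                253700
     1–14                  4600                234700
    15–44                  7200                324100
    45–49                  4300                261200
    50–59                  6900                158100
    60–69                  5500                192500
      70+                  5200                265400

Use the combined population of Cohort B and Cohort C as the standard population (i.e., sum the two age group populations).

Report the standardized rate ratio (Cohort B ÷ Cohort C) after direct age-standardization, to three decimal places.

Combined standard total = 1726500; weights = 0.1487, 0.1386, 0.1919, 0.1538, 0.0956, 0.1147, 0.1567.
Cohort B: 0.1487×7.75 + 0.1386×25.36 + 0.1919×48.30 + 0.1538×77.62 + 0.0956×116.78 + 0.1147×148.32 + 0.1567×189.71 = 83.7766 per 1000.
Cohort C: 0.1487×6.05 + 0.1386×19.44 + 0.1919×21.82 + 0.1538×56.72 + 0.0956×88.90 + 0.1147×110.21 + 0.1567×138.30 = 59.3153 per 1000.
Ratio = 83.7766 ÷ 59.3153 = 1.41240.

1.412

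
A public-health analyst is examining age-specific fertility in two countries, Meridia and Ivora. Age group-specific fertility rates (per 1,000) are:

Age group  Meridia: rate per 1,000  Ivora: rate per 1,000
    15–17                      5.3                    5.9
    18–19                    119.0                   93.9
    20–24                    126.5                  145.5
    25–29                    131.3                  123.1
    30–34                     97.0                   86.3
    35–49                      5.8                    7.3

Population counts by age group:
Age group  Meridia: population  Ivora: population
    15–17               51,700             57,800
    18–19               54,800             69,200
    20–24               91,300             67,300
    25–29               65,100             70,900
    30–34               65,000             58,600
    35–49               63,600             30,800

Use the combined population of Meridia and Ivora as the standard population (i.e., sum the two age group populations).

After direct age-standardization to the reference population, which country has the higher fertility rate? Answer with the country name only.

Combined standard total = 746,100; weights = 0.1468, 0.1662, 0.2126, 0.1823, 0.1657, 0.1265.
Meridia: 0.1468×5.3 + 0.1662×119.0 + 0.2126×126.5 + 0.1823×131.3 + 0.1657×97.0 + 0.1265×5.8 = 88.1822 per 1,000.
Ivora: 0.1468×5.9 + 0.1662×93.9 + 0.2126×145.5 + 0.1823×123.1 + 0.1657×86.3 + 0.1265×7.3 = 85.0601 per 1,000.
The crude rates (85.74 vs 86.41) would put Ivora higher, but that reflects its age composition; once standardized to a common age structure, Meridia has the higher underlying rate.

Meridia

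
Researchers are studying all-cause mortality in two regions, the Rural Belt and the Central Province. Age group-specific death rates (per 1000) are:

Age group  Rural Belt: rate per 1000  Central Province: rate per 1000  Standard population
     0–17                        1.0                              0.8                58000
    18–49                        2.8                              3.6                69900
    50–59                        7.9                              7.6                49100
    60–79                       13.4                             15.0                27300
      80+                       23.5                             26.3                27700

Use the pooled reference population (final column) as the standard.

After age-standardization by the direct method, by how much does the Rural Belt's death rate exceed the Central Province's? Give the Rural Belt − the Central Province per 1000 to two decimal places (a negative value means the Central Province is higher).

-0.65

Standard total = 232000; weights = 0.2500, 0.3013, 0.2116, 0.1177, 0.1194.
The Rural Belt: 0.2500×1.0 + 0.3013×2.8 + 0.2116×7.9 + 0.1177×13.4 + 0.1194×23.5 = 7.1482 per 1000.
The Central Province: 0.2500×0.8 + 0.3013×3.6 + 0.2116×7.6 + 0.1177×15.0 + 0.1194×26.3 = 7.7983 per 1000.
Difference = 7.1482 − 7.7983 = -0.6501.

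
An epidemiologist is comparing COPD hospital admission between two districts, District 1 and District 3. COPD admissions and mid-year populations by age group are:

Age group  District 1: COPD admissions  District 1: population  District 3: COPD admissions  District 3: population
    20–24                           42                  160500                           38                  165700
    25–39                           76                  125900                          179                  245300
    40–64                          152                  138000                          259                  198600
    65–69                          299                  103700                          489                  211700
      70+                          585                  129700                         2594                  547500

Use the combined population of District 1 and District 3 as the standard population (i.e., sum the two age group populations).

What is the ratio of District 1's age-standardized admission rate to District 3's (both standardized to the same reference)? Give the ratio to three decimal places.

Age-specific rates per 10000 for District 1: 2.62, 6.04, 11.01, 28.83, 45.10.
For District 3: 2.29, 7.30, 13.04, 23.10, 47.38.
Combined standard total = 2026600; weights = 0.1610, 0.1832, 0.1661, 0.1556, 0.3342.
District 1: 0.1610×2.62 + 0.1832×6.04 + 0.1661×11.01 + 0.1556×28.83 + 0.3342×45.10 = 22.9154 per 10000.
District 3: 0.1610×2.29 + 0.1832×7.30 + 0.1661×13.04 + 0.1556×23.10 + 0.3342×47.38 = 23.2986 per 10000.
Ratio = 22.9154 ÷ 23.2986 = 0.98355.

0.984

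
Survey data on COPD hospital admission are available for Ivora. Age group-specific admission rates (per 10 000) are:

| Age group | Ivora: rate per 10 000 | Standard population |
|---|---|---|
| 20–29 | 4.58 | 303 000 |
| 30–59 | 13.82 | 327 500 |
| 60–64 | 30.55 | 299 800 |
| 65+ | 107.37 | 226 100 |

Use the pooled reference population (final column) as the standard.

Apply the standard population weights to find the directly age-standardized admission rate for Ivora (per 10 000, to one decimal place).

34.0

Standard total = 1 156 400; weights = 0.2620, 0.2832, 0.2593, 0.1955.
Standardized rate: 0.2620×4.58 + 0.2832×13.82 + 0.2593×30.55 + 0.1955×107.37 = 34.0272 per 10 000.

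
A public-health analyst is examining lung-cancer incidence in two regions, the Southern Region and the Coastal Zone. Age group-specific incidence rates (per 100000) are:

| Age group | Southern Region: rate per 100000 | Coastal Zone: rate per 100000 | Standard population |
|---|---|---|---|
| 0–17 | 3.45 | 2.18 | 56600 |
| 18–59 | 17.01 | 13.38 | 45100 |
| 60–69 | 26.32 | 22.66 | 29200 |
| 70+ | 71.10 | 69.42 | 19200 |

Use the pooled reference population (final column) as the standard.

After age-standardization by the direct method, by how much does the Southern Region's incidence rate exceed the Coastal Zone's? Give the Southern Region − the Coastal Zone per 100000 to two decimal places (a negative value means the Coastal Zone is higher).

Standard total = 150100; weights = 0.3771, 0.3005, 0.1945, 0.1279.
The Southern Region: 0.3771×3.45 + 0.3005×17.01 + 0.1945×26.32 + 0.1279×71.10 = 20.6268 per 100000.
The Coastal Zone: 0.3771×2.18 + 0.3005×13.38 + 0.1945×22.66 + 0.1279×69.42 = 18.1303 per 100000.
Difference = 20.6268 − 18.1303 = 2.4965.

2.50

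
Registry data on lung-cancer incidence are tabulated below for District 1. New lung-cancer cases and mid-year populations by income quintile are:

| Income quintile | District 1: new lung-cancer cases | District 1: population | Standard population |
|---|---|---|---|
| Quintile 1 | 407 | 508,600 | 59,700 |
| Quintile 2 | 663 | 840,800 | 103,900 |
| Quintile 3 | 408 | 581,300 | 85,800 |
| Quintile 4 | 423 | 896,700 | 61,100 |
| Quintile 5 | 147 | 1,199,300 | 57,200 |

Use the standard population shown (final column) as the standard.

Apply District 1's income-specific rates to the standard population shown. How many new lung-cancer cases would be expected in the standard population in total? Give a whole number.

Income-specific rates per 100,000 for District 1: 80.02, 78.85, 70.19, 47.17, 12.26.
Expected new lung-cancer cases = Σ (standard pop × income-specific rate ÷ 100,000)
= 59,700×80.02/100,000 + 103,900×78.85/100,000 + 85,800×70.19/100,000 + 61,100×47.17/100,000 + 57,200×12.26/100,000
= 47.77 + 81.93 + 60.22 + 28.82 + 7.01 = 225.76.

226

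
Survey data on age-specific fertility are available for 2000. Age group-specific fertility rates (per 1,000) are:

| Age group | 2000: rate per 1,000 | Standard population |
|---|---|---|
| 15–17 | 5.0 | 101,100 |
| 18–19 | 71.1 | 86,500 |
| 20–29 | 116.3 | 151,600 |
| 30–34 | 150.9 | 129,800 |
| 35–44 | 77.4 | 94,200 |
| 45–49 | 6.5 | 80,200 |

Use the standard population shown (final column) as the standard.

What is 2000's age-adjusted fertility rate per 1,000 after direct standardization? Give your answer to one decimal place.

80.3

Standard total = 643,400; weights = 0.1571, 0.1344, 0.2356, 0.2017, 0.1464, 0.1247.
Standardized rate: 0.1571×5.0 + 0.1344×71.1 + 0.2356×116.3 + 0.2017×150.9 + 0.1464×77.4 + 0.1247×6.5 = 80.3325 per 1,000.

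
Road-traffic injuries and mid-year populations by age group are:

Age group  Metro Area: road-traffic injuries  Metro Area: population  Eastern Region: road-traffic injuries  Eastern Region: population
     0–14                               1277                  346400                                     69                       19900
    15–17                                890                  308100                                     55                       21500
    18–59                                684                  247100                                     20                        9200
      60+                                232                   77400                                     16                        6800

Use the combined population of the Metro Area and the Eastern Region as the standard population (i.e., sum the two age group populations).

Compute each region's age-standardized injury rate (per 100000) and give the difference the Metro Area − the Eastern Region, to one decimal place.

Age-specific rates per 100000 for the Metro Area: 368.65, 288.87, 276.81, 299.74.
For the Eastern Region: 346.73, 255.81, 217.39, 235.29.
Combined standard total = 1036400; weights = 0.3534, 0.3180, 0.2473, 0.0812.
The Metro Area: 0.3534×368.65 + 0.3180×288.87 + 0.2473×276.81 + 0.0812×299.74 = 314.9669 per 100000.
The Eastern Region: 0.3534×346.73 + 0.3180×255.81 + 0.2473×217.39 + 0.0812×235.29 = 276.7792 per 100000.
Difference = 314.9669 − 276.7792 = 38.1877.

38.2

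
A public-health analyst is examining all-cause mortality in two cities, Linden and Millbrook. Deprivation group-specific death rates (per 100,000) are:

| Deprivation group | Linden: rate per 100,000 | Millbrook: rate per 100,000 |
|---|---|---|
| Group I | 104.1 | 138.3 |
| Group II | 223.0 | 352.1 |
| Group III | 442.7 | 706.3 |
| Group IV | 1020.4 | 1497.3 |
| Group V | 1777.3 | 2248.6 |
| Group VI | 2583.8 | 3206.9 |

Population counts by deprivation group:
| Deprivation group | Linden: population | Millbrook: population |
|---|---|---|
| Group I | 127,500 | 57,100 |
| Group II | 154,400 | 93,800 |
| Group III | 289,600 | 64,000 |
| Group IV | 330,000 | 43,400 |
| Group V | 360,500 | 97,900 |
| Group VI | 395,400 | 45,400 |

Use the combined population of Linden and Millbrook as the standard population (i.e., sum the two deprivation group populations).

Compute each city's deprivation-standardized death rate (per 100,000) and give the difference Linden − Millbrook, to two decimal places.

Combined standard total = 2,059,000; weights = 0.0897, 0.1205, 0.1717, 0.1814, 0.2226, 0.2141.
Linden: 0.0897×104.1 + 0.1205×223.0 + 0.1717×442.7 + 0.1814×1020.4 + 0.2226×1777.3 + 0.2141×2583.8 = 1246.1267 per 100,000.
Millbrook: 0.0897×138.3 + 0.1205×352.1 + 0.1717×706.3 + 0.1814×1497.3 + 0.2226×2248.6 + 0.2141×3206.9 = 1634.8328 per 100,000.
Difference = 1246.1267 − 1634.8328 = -388.7061.

-388.71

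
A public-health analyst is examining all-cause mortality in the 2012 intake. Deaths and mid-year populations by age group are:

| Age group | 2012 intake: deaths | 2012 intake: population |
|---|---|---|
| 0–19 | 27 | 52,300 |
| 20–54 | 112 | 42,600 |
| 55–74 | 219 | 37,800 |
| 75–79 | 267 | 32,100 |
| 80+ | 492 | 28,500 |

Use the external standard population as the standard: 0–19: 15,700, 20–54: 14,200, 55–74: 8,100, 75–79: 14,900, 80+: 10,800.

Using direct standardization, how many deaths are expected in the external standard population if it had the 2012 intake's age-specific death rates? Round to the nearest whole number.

403

Age-specific rates per 100,000 for the 2012 intake: 51.63, 262.91, 579.37, 831.78, 1726.32.
Expected deaths = Σ (standard pop × age-specific rate ÷ 100,000)
= 15,700×51.63/100,000 + 14,200×262.91/100,000 + 8,100×579.37/100,000 + 14,900×831.78/100,000 + 10,800×1726.32/100,000
= 8.11 + 37.33 + 46.93 + 123.93 + 186.44 = 402.74.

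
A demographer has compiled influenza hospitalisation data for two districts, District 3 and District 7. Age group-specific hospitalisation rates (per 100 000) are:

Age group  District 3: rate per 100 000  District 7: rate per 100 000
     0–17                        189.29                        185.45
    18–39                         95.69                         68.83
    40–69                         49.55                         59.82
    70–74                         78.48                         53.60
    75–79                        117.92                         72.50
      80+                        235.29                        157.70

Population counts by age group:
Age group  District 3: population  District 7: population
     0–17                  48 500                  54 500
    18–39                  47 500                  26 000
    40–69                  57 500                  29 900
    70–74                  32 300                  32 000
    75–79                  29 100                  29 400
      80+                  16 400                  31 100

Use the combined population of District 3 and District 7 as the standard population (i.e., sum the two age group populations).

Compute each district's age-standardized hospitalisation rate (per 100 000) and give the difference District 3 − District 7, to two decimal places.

21.68

Combined standard total = 434 200; weights = 0.2372, 0.1693, 0.2013, 0.1481, 0.1347, 0.1094.
District 3: 0.2372×189.29 + 0.1693×95.69 + 0.2013×49.55 + 0.1481×78.48 + 0.1347×117.92 + 0.1094×235.29 = 124.3243 per 100 000.
District 7: 0.2372×185.45 + 0.1693×68.83 + 0.2013×59.82 + 0.1481×53.60 + 0.1347×72.50 + 0.1094×157.70 = 102.6419 per 100 000.
Difference = 124.3243 − 102.6419 = 21.6824.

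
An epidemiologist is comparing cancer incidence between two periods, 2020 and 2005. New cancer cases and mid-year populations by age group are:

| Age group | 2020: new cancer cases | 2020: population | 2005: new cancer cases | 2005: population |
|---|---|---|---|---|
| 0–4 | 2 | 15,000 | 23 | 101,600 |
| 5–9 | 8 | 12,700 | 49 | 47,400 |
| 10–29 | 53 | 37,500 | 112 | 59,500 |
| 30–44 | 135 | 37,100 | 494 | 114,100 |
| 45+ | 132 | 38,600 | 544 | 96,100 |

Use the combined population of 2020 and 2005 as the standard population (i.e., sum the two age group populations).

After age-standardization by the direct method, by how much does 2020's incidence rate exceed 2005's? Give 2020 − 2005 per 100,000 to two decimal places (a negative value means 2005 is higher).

Age-specific rates per 100,000 for 2020: 13.33, 62.99, 141.33, 363.88, 341.97.
For 2005: 22.64, 103.38, 188.24, 432.95, 566.08.
Combined standard total = 559,600; weights = 0.2084, 0.1074, 0.1733, 0.2702, 0.2407.
2020: 0.2084×13.33 + 0.1074×62.99 + 0.1733×141.33 + 0.2702×363.88 + 0.2407×341.97 = 214.6746 per 100,000.
2005: 0.2084×22.64 + 0.1074×103.38 + 0.1733×188.24 + 0.2702×432.95 + 0.2407×566.08 = 301.6876 per 100,000.
Difference = 214.6746 − 301.6876 = -87.0130.

-87.01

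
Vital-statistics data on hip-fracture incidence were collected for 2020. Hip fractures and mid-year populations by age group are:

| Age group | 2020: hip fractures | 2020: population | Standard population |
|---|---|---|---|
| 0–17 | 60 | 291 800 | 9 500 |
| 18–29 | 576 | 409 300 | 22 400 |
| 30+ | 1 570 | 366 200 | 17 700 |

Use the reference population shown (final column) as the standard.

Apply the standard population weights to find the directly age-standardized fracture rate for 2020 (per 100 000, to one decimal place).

220.5

Age-specific rates per 100 000 for 2020: 20.56, 140.73, 428.73.
Standard total = 49 600; weights = 0.1915, 0.4516, 0.3569.
Standardized rate: 0.1915×20.56 + 0.4516×140.73 + 0.3569×428.73 = 220.4864 per 100 000.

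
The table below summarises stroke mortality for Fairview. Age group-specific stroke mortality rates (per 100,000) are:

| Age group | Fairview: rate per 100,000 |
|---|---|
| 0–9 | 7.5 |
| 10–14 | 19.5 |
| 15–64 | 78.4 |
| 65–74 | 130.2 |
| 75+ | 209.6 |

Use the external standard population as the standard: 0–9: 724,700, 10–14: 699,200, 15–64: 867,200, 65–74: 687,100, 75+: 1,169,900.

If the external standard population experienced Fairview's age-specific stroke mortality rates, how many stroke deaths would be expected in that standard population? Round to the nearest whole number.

4217

Expected stroke deaths = Σ (standard pop × age-specific rate ÷ 100,000)
= 724,700×7.5/100,000 + 699,200×19.5/100,000 + 867,200×78.4/100,000 + 687,100×130.2/100,000 + 1,169,900×209.6/100,000
= 54.35 + 136.34 + 679.88 + 894.60 + 2452.11 = 4217.30.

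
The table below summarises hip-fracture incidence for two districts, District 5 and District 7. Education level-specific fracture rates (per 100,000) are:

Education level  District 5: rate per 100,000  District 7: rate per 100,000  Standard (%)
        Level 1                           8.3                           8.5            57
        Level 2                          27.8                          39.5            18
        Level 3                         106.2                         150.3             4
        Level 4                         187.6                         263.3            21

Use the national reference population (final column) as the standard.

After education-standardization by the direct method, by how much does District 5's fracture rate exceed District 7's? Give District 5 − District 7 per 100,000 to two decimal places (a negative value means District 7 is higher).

-19.88

Standard weights: 0.57, 0.18, 0.04, 0.21.
District 5: 0.5700×8.3 + 0.1800×27.8 + 0.0400×106.2 + 0.2100×187.6 = 53.3790 per 100,000.
District 7: 0.5700×8.5 + 0.1800×39.5 + 0.0400×150.3 + 0.2100×263.3 = 73.2600 per 100,000.
Difference = 53.3790 − 73.2600 = -19.8810.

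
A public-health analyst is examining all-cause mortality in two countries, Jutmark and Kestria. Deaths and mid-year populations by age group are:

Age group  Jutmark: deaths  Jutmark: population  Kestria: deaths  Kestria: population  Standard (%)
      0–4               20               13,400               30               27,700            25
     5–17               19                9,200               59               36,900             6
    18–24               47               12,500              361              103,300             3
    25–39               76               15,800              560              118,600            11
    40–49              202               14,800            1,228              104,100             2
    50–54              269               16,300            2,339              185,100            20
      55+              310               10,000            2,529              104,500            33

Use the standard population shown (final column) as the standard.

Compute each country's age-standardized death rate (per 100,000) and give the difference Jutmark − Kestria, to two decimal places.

320.21

Age-specific rates per 100,000 for Jutmark: 149.25, 206.52, 376.00, 481.01, 1364.86, 1650.31, 3100.00.
For Kestria: 108.30, 159.89, 349.47, 472.18, 1179.63, 1263.64, 2420.10.
Standard weights: 0.25, 0.06, 0.03, 0.11, 0.02, 0.20, 0.33.
Jutmark: 0.2500×149.25 + 0.0600×206.52 + 0.0300×376.00 + 0.1100×481.01 + 0.0200×1364.86 + 0.2000×1650.31 + 0.3300×3100.00 = 1494.2548 per 100,000.
Kestria: 0.2500×108.30 + 0.0600×159.89 + 0.0300×349.47 + 0.1100×472.18 + 0.0200×1179.63 + 0.2000×1263.64 + 0.3300×2420.10 = 1174.0452 per 100,000.
Difference = 1494.2548 − 1174.0452 = 320.2096.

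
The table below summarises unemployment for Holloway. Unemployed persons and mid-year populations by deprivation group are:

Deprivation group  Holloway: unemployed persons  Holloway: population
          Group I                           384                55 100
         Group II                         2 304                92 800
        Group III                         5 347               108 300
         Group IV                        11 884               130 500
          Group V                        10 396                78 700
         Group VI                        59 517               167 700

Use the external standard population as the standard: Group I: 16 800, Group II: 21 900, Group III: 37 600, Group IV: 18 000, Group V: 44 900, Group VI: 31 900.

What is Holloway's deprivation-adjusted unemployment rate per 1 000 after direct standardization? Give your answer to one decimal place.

Deprivation-specific rates per 1 000 for Holloway: 6.969, 24.828, 49.372, 91.065, 132.097, 354.902.
Standard total = 171 100; weights = 0.0982, 0.1280, 0.2198, 0.1052, 0.2624, 0.1864.
Standardized rate: 0.0982×6.969 + 0.1280×24.828 + 0.2198×49.372 + 0.1052×91.065 + 0.2624×132.097 + 0.1864×354.902 = 125.1249 per 1 000.

125.1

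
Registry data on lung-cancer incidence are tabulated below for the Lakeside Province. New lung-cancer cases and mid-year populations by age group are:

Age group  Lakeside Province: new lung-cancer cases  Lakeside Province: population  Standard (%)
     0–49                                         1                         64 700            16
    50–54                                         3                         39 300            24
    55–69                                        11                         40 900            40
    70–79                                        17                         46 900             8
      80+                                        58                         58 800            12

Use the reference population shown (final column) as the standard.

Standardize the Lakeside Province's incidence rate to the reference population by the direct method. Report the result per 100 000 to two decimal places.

Age-specific rates per 100 000 for the Lakeside Province: 1.55, 7.63, 26.89, 36.25, 98.64.
Standard weights: 0.16, 0.24, 0.40, 0.08, 0.12.
Standardized rate: 0.1600×1.55 + 0.2400×7.63 + 0.4000×26.89 + 0.0800×36.25 + 0.1200×98.64 = 27.5738 per 100 000.

27.57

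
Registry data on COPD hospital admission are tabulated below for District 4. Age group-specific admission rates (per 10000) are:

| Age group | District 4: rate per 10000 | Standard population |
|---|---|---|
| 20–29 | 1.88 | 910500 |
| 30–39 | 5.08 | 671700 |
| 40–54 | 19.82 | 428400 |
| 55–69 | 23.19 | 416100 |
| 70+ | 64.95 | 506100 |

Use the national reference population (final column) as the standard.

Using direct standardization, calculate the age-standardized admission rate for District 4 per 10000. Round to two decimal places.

19.14

Standard total = 2932800; weights = 0.3105, 0.2290, 0.1461, 0.1419, 0.1726.
Standardized rate: 0.3105×1.88 + 0.2290×5.08 + 0.1461×19.82 + 0.1419×23.19 + 0.1726×64.95 = 19.1406 per 10000.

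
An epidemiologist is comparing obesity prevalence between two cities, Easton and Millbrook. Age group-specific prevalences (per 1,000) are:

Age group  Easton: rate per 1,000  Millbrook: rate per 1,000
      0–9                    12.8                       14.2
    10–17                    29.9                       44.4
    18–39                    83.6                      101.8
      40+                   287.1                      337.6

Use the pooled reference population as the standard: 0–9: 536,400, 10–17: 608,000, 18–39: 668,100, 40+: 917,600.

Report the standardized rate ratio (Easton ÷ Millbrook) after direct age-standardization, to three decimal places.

0.835

Standard total = 2,730,100; weights = 0.1965, 0.2227, 0.2447, 0.3361.
Easton: 0.1965×12.8 + 0.2227×29.9 + 0.2447×83.6 + 0.3361×287.1 = 126.1277 per 1,000.
Millbrook: 0.1965×14.2 + 0.2227×44.4 + 0.2447×101.8 + 0.3361×337.6 = 151.0591 per 1,000.
Ratio = 126.1277 ÷ 151.0591 = 0.83496.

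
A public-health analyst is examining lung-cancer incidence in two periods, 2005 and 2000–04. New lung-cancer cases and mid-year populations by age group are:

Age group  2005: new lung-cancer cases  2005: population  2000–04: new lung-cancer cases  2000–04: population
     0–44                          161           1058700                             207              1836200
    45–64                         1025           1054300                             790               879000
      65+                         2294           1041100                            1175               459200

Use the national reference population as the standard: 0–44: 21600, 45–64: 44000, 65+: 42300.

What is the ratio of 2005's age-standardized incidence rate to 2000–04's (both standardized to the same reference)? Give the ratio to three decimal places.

0.927

Age-specific rates per 100000 for 2005: 15.21, 97.22, 220.34.
For 2000–04: 11.27, 89.87, 255.88.
Standard total = 107900; weights = 0.2002, 0.4078, 0.3920.
2005: 0.2002×15.21 + 0.4078×97.22 + 0.3920×220.34 = 129.0708 per 100000.
2000–04: 0.2002×11.27 + 0.4078×89.87 + 0.3920×255.88 = 139.2188 per 100000.
Ratio = 129.0708 ÷ 139.2188 = 0.92711.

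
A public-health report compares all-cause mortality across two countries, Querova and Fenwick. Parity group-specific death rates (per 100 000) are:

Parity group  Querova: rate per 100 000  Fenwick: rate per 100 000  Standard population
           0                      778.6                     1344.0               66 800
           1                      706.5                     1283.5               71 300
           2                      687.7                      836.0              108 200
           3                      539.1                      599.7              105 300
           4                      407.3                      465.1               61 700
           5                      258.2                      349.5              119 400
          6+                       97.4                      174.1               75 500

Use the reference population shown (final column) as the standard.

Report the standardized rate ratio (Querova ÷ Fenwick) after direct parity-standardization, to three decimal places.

Standard total = 608 200; weights = 0.1098, 0.1172, 0.1779, 0.1731, 0.1014, 0.1963, 0.1241.
Querova: 0.1098×778.6 + 0.1172×706.5 + 0.1779×687.7 + 0.1731×539.1 + 0.1014×407.3 + 0.1963×258.2 + 0.1241×97.4 = 488.1182 per 100 000.
Fenwick: 0.1098×1344.0 + 0.1172×1283.5 + 0.1779×836.0 + 0.1731×599.7 + 0.1014×465.1 + 0.1963×349.5 + 0.1241×174.1 = 688.0432 per 100 000.
Ratio = 488.1182 ÷ 688.0432 = 0.70943.

0.709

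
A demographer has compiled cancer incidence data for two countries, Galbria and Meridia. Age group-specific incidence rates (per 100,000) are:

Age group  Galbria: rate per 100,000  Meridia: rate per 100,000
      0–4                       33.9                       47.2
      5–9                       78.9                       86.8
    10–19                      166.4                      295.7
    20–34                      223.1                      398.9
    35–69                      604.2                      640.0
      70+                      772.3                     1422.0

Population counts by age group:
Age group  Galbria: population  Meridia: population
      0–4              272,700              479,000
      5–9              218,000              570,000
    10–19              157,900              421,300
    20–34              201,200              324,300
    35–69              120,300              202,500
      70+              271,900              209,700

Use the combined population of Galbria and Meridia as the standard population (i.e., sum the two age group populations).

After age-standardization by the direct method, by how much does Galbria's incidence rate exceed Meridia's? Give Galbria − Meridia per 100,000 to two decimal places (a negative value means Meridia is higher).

-147.28

Combined standard total = 3,448,800; weights = 0.2180, 0.2285, 0.1679, 0.1524, 0.0936, 0.1396.
Galbria: 0.2180×33.9 + 0.2285×78.9 + 0.1679×166.4 + 0.1524×223.1 + 0.0936×604.2 + 0.1396×772.3 = 251.7540 per 100,000.
Meridia: 0.2180×47.2 + 0.2285×86.8 + 0.1679×295.7 + 0.1524×398.9 + 0.0936×640.0 + 0.1396×1422.0 = 399.0365 per 100,000.
Difference = 251.7540 − 399.0365 = -147.2825.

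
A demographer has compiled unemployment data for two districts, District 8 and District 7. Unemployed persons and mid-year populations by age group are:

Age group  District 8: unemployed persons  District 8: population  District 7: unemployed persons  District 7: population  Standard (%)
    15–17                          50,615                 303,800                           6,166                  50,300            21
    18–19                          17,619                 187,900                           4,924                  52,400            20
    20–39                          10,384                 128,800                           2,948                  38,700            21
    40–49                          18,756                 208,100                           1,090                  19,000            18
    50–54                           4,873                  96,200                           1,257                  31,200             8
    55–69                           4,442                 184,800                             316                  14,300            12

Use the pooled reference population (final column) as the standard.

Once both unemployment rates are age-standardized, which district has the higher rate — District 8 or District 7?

Age-specific rates per 1,000 for District 8: 166.606, 93.768, 80.621, 90.130, 50.655, 24.037.
For District 7: 122.584, 93.969, 76.176, 57.368, 40.288, 22.098.
Standard weights: 0.21, 0.20, 0.21, 0.18, 0.08, 0.12.
District 8: 0.2100×166.606 + 0.2000×93.768 + 0.2100×80.621 + 0.1800×90.130 + 0.0800×50.655 + 0.1200×24.037 = 93.8315 per 1,000.
District 7: 0.2100×122.584 + 0.2000×93.969 + 0.2100×76.176 + 0.1800×57.368 + 0.0800×40.288 + 0.1200×22.098 = 76.7347 per 1,000.

District 8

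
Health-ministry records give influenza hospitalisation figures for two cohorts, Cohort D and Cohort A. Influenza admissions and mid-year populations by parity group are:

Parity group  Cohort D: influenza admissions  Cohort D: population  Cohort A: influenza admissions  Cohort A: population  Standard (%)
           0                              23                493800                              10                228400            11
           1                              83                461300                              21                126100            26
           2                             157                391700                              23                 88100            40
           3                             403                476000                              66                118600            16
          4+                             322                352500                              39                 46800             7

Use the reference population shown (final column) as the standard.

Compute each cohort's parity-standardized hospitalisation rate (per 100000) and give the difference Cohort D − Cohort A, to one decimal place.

11.2

Parity-specific rates per 100000 for Cohort D: 4.66, 17.99, 40.08, 84.66, 91.35.
For Cohort A: 4.38, 16.65, 26.11, 55.65, 83.33.
Standard weights: 0.11, 0.26, 0.40, 0.16, 0.07.
Cohort D: 0.1100×4.66 + 0.2600×17.99 + 0.4000×40.08 + 0.1600×84.66 + 0.0700×91.35 = 41.1637 per 100000.
Cohort A: 0.1100×4.38 + 0.2600×16.65 + 0.4000×26.11 + 0.1600×55.65 + 0.0700×83.33 = 29.9914 per 100000.
Difference = 41.1637 − 29.9914 = 11.1723.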